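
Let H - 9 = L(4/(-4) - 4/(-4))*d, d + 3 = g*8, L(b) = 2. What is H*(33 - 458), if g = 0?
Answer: -1275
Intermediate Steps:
d = -3 (d = -3 + 0*8 = -3 + 0 = -3)
H = 3 (H = 9 + 2*(-3) = 9 - 6 = 3)
H*(33 - 458) = 3*(33 - 458) = 3*(-425) = -1275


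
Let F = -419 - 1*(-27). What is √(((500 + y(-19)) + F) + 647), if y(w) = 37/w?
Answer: 14*√1387/19 ≈ 27.442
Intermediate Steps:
F = -392 (F = -419 + 27 = -392)
√(((500 + y(-19)) + F) + 647) = √(((500 + 37/(-19)) - 392) + 647) = √(((500 + 37*(-1/19)) - 392) + 647) = √(((500 - 37/19) - 392) + 647) = √((9463/19 - 392) + 647) = √(2015/19 + 647) = √(14308/19) = 14*√1387/19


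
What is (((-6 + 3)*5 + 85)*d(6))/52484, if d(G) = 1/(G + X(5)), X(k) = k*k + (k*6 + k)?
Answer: 35/1731972 ≈ 2.0208e-5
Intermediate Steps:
X(k) = k**2 + 7*k (X(k) = k**2 + (6*k + k) = k**2 + 7*k)
d(G) = 1/(60 + G) (d(G) = 1/(G + 5*(7 + 5)) = 1/(G + 5*12) = 1/(G + 60) = 1/(60 + G))
(((-6 + 3)*5 + 85)*d(6))/52484 = (((-6 + 3)*5 + 85)/(60 + 6))/52484 = ((-3*5 + 85)/66)*(1/52484) = ((-15 + 85)*(1/66))*(1/52484) = (70*(1/66))*(1/52484) = (35/33)*(1/52484) = 35/1731972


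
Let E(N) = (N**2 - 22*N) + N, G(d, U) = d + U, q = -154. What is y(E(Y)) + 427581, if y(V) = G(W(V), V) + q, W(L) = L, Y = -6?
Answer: 427751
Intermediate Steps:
G(d, U) = U + d
E(N) = N**2 - 21*N
y(V) = -154 + 2*V (y(V) = (V + V) - 154 = 2*V - 154 = -154 + 2*V)
y(E(Y)) + 427581 = (-154 + 2*(-6*(-21 - 6))) + 427581 = (-154 + 2*(-6*(-27))) + 427581 = (-154 + 2*162) + 427581 = (-154 + 324) + 427581 = 170 + 427581 = 427751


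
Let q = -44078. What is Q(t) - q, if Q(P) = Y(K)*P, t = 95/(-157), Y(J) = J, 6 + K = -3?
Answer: 6921101/157 ≈ 44083.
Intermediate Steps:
K = -9 (K = -6 - 3 = -9)
t = -95/157 (t = 95*(-1/157) = -95/157 ≈ -0.60510)
Q(P) = -9*P
Q(t) - q = -9*(-95/157) - 1*(-44078) = 855/157 + 44078 = 6921101/157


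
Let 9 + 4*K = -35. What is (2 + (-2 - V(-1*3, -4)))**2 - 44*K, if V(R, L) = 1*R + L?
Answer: 533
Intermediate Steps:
V(R, L) = L + R (V(R, L) = R + L = L + R)
K = -11 (K = -9/4 + (1/4)*(-35) = -9/4 - 35/4 = -11)
(2 + (-2 - V(-1*3, -4)))**2 - 44*K = (2 + (-2 - (-4 - 1*3)))**2 - 44*(-11) = (2 + (-2 - (-4 - 3)))**2 + 484 = (2 + (-2 - 1*(-7)))**2 + 484 = (2 + (-2 + 7))**2 + 484 = (2 + 5)**2 + 484 = 7**2 + 484 = 49 + 484 = 533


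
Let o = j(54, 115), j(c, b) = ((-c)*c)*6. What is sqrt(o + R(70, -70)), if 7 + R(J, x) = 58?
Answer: I*sqrt(17445) ≈ 132.08*I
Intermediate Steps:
R(J, x) = 51 (R(J, x) = -7 + 58 = 51)
j(c, b) = -6*c**2 (j(c, b) = -c**2*6 = -6*c**2)
o = -17496 (o = -6*54**2 = -6*2916 = -17496)
sqrt(o + R(70, -70)) = sqrt(-17496 + 51) = sqrt(-17445) = I*sqrt(17445)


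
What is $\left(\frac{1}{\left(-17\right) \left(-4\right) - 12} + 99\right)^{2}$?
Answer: $\frac{30747025}{3136} \approx 9804.5$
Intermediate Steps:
$\left(\frac{1}{\left(-17\right) \left(-4\right) - 12} + 99\right)^{2} = \left(\frac{1}{68 - 12} + 99\right)^{2} = \left(\frac{1}{56} + 99\right)^{2} = \left(\frac{5545}{56}\right)^{2} = \frac{30747025}{3136}$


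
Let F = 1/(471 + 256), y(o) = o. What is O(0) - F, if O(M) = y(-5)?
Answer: -3636/727 ≈ -5.0014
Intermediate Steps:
F = 1/727 ≈ 0.0013755
O(M) = -5
O(0) - F = -5 - 1*1/727 = -5 - 1/727 = -3636/727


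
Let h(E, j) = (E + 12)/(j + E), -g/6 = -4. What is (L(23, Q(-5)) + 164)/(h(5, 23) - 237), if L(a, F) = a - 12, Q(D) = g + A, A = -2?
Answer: -4900/6619 ≈ -0.74029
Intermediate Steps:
g = 24 (g = -6*(-4) = 24)
h(E, j) = (12 + E)/(E + j)
Q(D) = 22 (Q(D) = 24 - 2 = 22)
L(a, F) = -12 + a
(L(23, Q(-5)) + 164)/(h(5, 23) - 237) = ((-12 + 23) + 164)/((12 + 5)/(5 + 23) - 237) = (11 + 164)/(17/28 - 237) = 175/((1/28)*17 - 237) = 175/(17/28 - 237) = 175/(-6619/28) = 175*(-28/6619) = -4900/6619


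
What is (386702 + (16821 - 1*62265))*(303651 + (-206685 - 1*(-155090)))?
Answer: 86016126448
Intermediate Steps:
(386702 + (16821 - 1*62265))*(303651 + (-206685 - 1*(-155090))) = (386702 + (16821 - 62265))*(303651 + (-206685 + 155090)) = (386702 - 45444)*(303651 - 51595) = 341258*252056 = 86016126448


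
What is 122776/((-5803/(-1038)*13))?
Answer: 127441488/75439 ≈ 1689.3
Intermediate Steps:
122776/((-5803/(-1038)*13)) = 122776/((-5803*(-1/1038)*13)) = 122776/((-(-5803)*13/1038)) = 122776/((-1*(-75439/1038))) = 122776/(75439/1038) = 122776*(1038/75439) = 127441488/75439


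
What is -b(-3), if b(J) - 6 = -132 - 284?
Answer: 410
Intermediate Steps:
b(J) = -410 (b(J) = 6 + (-132 - 284) = 6 - 416 = -410)
-b(-3) = -1*(-410) = 410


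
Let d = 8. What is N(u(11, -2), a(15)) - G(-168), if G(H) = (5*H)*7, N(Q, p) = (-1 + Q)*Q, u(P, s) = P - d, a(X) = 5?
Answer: 5886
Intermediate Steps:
u(P, s) = -8 + P (u(P, s) = P - 1*8 = P - 8 = -8 + P)
N(Q, p) = Q*(-1 + Q)
G(H) = 35*H
N(u(11, -2), a(15)) - G(-168) = (-8 + 11)*(-1 + (-8 + 11)) - 35*(-168) = 3*(-1 + 3) - 1*(-5880) = 3*2 + 5880 = 6 + 5880 = 5886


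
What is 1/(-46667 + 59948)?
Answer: 1/13281 ≈ 7.5296e-5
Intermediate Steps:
1/(-46667 + 59948) = 1/13281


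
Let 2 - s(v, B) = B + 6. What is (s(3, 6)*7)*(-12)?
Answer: 840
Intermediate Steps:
s(v, B) = -4 - B (s(v, B) = 2 - (B + 6) = 2 - (6 + B) = 2 + (-6 - B) = -4 - B)
(s(3, 6)*7)*(-12) = ((-4 - 1*6)*7)*(-12) = ((-4 - 6)*7)*(-12) = -10*7*(-12) = -70*(-12) = 840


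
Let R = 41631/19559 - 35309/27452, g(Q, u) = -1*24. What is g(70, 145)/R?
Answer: -12886408032/452245481 ≈ -28.494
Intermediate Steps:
g(Q, u) = -24
R = 452245481/536933668 (R = 41631*(1/19559) - 35309*1/27452 = 41631/19559 - 35309/27452 = 452245481/536933668 ≈ 0.84227)
g(70, 145)/R = -24/452245481/536933668 = -24*536933668/452245481 = -12886408032/452245481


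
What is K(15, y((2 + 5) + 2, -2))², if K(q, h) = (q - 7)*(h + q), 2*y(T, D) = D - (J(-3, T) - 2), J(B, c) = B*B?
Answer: 7056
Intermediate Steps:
J(B, c) = B²
y(T, D) = -7/2 + D/2 (y(T, D) = (D - ((-3)² - 2))/2 = (D - (9 - 2))/2 = (D - 1*7)/2 = (D - 7)/2 = (-7 + D)/2 = -7/2 + D/2)
K(q, h) = (-7 + q)*(h + q)
K(15, y((2 + 5) + 2, -2))² = (15² - 7*(-7/2 + (½)*(-2)) - 7*15 + (-7/2 + (½)*(-2))*15)² = (225 - 7*(-7/2 - 1) - 105 + (-7/2 - 1)*15)² = (225 - 7*(-9/2) - 105 - 9/2*15)² = (225 + 63/2 - 105 - 135/2)² = 84² = 7056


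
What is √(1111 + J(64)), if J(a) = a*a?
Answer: √5207 ≈ 72.160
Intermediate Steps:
J(a) = a²
√(1111 + J(64)) = √(1111 + 64²) = √(1111 + 4096) = √5207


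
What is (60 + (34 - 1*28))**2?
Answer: 4356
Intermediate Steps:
(60 + (34 - 1*28))**2 = (60 + (34 - 28))**2 = (60 + 6)**2 = 66**2 = 4356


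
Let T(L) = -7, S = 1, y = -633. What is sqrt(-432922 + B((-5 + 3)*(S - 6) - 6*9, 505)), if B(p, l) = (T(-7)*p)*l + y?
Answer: I*sqrt(278015) ≈ 527.27*I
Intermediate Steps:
B(p, l) = -633 - 7*l*p (B(p, l) = (-7*p)*l - 633 = -7*l*p - 633 = -633 - 7*l*p)
sqrt(-432922 + B((-5 + 3)*(S - 6) - 6*9, 505)) = sqrt(-432922 + (-633 - 7*505*((-5 + 3)*(1 - 6) - 6*9))) = sqrt(-432922 + (-633 - 7*505*(-2*(-5) - 54))) = sqrt(-432922 + (-633 - 7*505*(10 - 54))) = sqrt(-432922 + (-633 - 7*505*(-44))) = sqrt(-432922 + (-633 + 155540)) = sqrt(-432922 + 154907) = sqrt(-278015) = I*sqrt(278015)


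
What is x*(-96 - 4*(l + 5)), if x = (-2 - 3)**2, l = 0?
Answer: -2900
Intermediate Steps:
x = 25 (x = (-5)**2 = 25)
x*(-96 - 4*(l + 5)) = 25*(-96 - 4*(0 + 5)) = 25*(-96 - 4*5) = 25*(-96 - 20) = 25*(-116) = -2900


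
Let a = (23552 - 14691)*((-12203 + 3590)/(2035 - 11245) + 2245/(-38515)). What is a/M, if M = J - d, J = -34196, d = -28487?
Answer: -183749520263/135007630890 ≈ -1.3610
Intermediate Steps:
M = -5709 (M = -34196 - 1*(-28487) = -34196 + 28487 = -5709)
a = 183749520263/23648210 (a = 8861*(-8613/(-9210) + 2245*(-1/38515)) = 8861*(-8613*(-1/9210) - 449/7703) = 8861*(2871/3070 - 449/7703) = 8861*(20736883/23648210) = 183749520263/23648210 ≈ 7770.1)
a/M = (183749520263/23648210)/(-5709) = (183749520263/23648210)*(-1/5709) = -183749520263/135007630890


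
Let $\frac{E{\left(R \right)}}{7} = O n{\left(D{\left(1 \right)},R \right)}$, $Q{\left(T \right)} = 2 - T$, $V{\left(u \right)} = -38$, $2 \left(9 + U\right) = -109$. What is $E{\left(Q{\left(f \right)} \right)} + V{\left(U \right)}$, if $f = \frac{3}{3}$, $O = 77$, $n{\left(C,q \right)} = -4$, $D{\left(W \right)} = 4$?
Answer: $-2194$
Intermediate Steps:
$U = - \frac{127}{2}$ ($U = -9 + \frac{1}{2} \left(-109\right) = -9 - \frac{109}{2} = - \frac{127}{2} \approx -63.5$)
$f = 1$ ($f = 3 \cdot \frac{1}{3} = 1$)
$E{\left(R \right)} = -2156$ ($E{\left(R \right)} = 7 \cdot 77 \left(-4\right) = 7 \left(-308\right) = -2156$)
$E{\left(Q{\left(f \right)} \right)} + V{\left(U \right)} = -2156 - 38 = -2194$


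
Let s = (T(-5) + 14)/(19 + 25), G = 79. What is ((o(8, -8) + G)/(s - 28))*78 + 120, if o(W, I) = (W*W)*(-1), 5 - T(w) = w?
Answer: 11685/151 ≈ 77.384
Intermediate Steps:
T(w) = 5 - w
o(W, I) = -W**2 (o(W, I) = W**2*(-1) = -W**2)
s = 6/11 (s = ((5 - 1*(-5)) + 14)/(19 + 25) = ((5 + 5) + 14)/44 = (10 + 14)*(1/44) = 24*(1/44) = 6/11 ≈ 0.54545)
((o(8, -8) + G)/(s - 28))*78 + 120 = ((-1*8**2 + 79)/(6/11 - 28))*78 + 120 = ((-1*64 + 79)/(-302/11))*78 + 120 = ((-64 + 79)*(-11/302))*78 + 120 = (15*(-11/302))*78 + 120 = -165/302*78 + 120 = -6435/151 + 120 = 11685/151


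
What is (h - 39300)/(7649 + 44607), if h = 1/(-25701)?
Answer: -43915187/58392672 ≈ -0.75207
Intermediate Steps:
h = -1/25701 ≈ -3.8909e-5
(h - 39300)/(7649 + 44607) = (-1/25701 - 39300)/(7649 + 44607) = -1010049301/25701/52256 = -1010049301/25701*1/52256 = -43915187/58392672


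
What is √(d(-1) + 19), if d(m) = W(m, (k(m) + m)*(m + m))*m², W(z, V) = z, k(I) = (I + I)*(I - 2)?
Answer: 3*√2 ≈ 4.2426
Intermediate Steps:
k(I) = 2*I*(-2 + I) (k(I) = (2*I)*(-2 + I) = 2*I*(-2 + I))
d(m) = m³ (d(m) = m*m² = m³)
√(d(-1) + 19) = √((-1)³ + 19) = √(-1 + 19) = √18 = 3*√2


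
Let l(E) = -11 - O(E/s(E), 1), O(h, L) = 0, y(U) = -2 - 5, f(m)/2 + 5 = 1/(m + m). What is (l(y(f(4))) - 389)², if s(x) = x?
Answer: 160000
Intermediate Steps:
f(m) = -10 + 1/m (f(m) = -10 + 2/(m + m) = -10 + 2/((2*m)) = -10 + 2*(1/(2*m)) = -10 + 1/m)
y(U) = -7
l(E) = -11 (l(E) = -11 - 1*0 = -11 + 0 = -11)
(l(y(f(4))) - 389)² = (-11 - 389)² = (-400)² = 160000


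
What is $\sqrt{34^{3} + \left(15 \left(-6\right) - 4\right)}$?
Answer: $\sqrt{39210} \approx 198.02$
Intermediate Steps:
$\sqrt{34^{3} + \left(15 \left(-6\right) - 4\right)} = \sqrt{39304 - 94} = \sqrt{39210}$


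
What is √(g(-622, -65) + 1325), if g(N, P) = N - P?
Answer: 16*√3 ≈ 27.713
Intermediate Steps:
√(g(-622, -65) + 1325) = √((-622 - 1*(-65)) + 1325) = √((-622 + 65) + 1325) = √(-557 + 1325) = √768 = 16*√3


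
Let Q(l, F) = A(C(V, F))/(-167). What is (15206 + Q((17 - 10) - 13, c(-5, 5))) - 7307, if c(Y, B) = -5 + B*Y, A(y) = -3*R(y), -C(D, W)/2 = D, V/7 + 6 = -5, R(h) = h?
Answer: 1319595/167 ≈ 7901.8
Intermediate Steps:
V = -77 (V = -42 + 7*(-5) = -42 - 35 = -77)
C(D, W) = -2*D
A(y) = -3*y
Q(l, F) = 462/167 (Q(l, F) = -(-6)*(-77)/(-167) = -3*154*(-1/167) = -462*(-1/167) = 462/167)
(15206 + Q((17 - 10) - 13, c(-5, 5))) - 7307 = (15206 + 462/167) - 7307 = 2539864/167 - 7307 = 1319595/167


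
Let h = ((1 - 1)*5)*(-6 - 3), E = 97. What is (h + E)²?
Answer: 9409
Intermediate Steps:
h = 0 (h = (0*5)*(-9) = 0*(-9) = 0)
(h + E)² = (0 + 97)² = 97² = 9409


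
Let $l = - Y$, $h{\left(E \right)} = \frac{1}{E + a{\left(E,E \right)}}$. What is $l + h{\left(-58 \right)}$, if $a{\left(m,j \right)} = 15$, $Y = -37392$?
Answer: $\frac{1607855}{43} \approx 37392.0$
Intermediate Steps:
$h{\left(E \right)} = \frac{1}{15 + E}$ ($h{\left(E \right)} = \frac{1}{E + 15} = \frac{1}{15 + E}$)
$l = 37392$ ($l = \left(-1\right) \left(-37392\right) = 37392$)
$l + h{\left(-58 \right)} = 37392 + \frac{1}{15 - 58} = 37392 + \frac{1}{-43} = 37392 - \frac{1}{43} = \frac{1607855}{43}$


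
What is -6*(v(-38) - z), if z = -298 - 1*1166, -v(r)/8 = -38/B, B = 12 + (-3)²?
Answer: -62096/7 ≈ -8870.9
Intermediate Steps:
B = 21 (B = 12 + 9 = 21)
v(r) = 304/21 (v(r) = -(-304)/21 = -8*(-38/21) = 304/21)
z = -1464 (z = -298 - 1166 = -1464)
-6*(v(-38) - z) = -6*(304/21 - 1*(-1464)) = -6*(304/21 + 1464) = -6*31048/21 = -62096/7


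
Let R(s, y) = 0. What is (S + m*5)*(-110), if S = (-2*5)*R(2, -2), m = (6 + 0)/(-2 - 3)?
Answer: 660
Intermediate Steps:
m = -6/5 (m = 6/(-5) = 6*(-⅕) = -6/5 ≈ -1.2000)
S = 0 (S = -2*5*0 = -10*0 = 0)
(S + m*5)*(-110) = (0 - 6/5*5)*(-110) = (0 - 6)*(-110) = -6*(-110) = 660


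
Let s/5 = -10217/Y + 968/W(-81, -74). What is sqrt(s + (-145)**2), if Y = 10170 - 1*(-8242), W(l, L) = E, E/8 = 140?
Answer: sqrt(21829610441107)/32221 ≈ 145.01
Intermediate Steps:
E = 1120 (E = 8*140 = 1120)
W(l, L) = 1120
Y = 18412 (Y = 10170 + 8242 = 18412)
s = 49842/32221 (s = 5*(-10217/18412 + 968/1120) = 5*(-10217*1/18412 + 968*(1/1120)) = 5*(-10217/18412 + 121/140) = 5*(49842/161105) = 49842/32221 ≈ 1.5469)
sqrt(s + (-145)**2) = sqrt(49842/32221 + (-145)**2) = sqrt(49842/32221 + 21025) = sqrt(677496367/32221) = sqrt(21829610441107)/32221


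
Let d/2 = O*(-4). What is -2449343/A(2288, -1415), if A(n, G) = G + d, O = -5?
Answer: 2449343/1375 ≈ 1781.3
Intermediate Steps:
d = 40 (d = 2*(-5*(-4)) = 2*20 = 40)
A(n, G) = 40 + G (A(n, G) = G + 40 = 40 + G)
-2449343/A(2288, -1415) = -2449343/(40 - 1415) = -2449343/(-1375) = -2449343*(-1/1375) = 2449343/1375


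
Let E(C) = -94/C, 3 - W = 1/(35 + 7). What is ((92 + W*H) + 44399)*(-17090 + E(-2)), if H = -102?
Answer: -5271604416/7 ≈ -7.5309e+8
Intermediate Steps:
W = 125/42 (W = 3 - 1/(35 + 7) = 3 - 1/42 = 125/42 ≈ 2.9762)
((92 + W*H) + 44399)*(-17090 + E(-2)) = ((92 + (125/42)*(-102)) + 44399)*(-17090 - 94/(-2)) = ((92 - 2125/7) + 44399)*(-17090 - 94*(-½)) = (-1481/7 + 44399)*(-17090 + 47) = (309312/7)*(-17043) = -5271604416/7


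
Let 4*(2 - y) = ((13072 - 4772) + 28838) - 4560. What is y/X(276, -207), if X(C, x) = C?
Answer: -16285/552 ≈ -29.502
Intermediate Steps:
y = -16285/2 (y = 2 - (((13072 - 4772) + 28838) - 4560)/4 = 2 - ((8300 + 28838) - 4560)/4 = 2 - (37138 - 4560)/4 = 2 - 1/4*32578 = 2 - 16289/2 = -16285/2 ≈ -8142.5)
y/X(276, -207) = -16285/2/276 = -16285/2*1/276 = -16285/552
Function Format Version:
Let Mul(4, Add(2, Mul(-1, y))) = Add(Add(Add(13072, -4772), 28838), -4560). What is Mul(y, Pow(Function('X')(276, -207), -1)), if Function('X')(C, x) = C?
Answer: Rational(-16285, 552) ≈ -29.502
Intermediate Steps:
y = Rational(-16285, 2) (y = Add(2, Mul(Rational(-1, 4), Add(Add(Add(13072, -4772), 28838), -4560))) = Add(2, Mul(Rational(-1, 4), Add(Add(8300, 28838), -4560))) = Add(2, Mul(Rational(-1, 4), Add(37138, -4560))) = Add(2, Mul(Rational(-1, 4), 32578)) = Add(2, Rational(-16289, 2)) = Rational(-16285, 2) ≈ -8142.5)
Mul(y, Pow(Function('X')(276, -207), -1)) = Mul(Rational(-16285, 2), Pow(276, -1)) = Mul(Rational(-16285, 2), Rational(1, 276)) = Rational(-16285, 552)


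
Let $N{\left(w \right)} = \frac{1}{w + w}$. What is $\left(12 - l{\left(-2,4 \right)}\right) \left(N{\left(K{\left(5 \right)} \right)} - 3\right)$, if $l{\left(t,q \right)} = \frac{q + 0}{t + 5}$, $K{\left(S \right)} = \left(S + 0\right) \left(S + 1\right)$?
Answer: $- \frac{1432}{45} \approx -31.822$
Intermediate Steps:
$K{\left(S \right)} = S \left(1 + S\right)$
$l{\left(t,q \right)} = \frac{q}{5 + t}$
$N{\left(w \right)} = \frac{1}{2 w}$
$\left(12 - l{\left(-2,4 \right)}\right) \left(N{\left(K{\left(5 \right)} \right)} - 3\right) = \left(12 - \frac{4}{5 - 2}\right) \left(\frac{1}{2 \cdot 5 \left(1 + 5\right)} - 3\right) = \left(12 - \frac{4}{3}\right) \left(\frac{1}{2 \cdot 5 \cdot 6} - 3\right) = \left(12 - 4 \cdot \frac{1}{3}\right) \left(\frac{1}{2 \cdot 30} - 3\right) = \left(12 - \frac{4}{3}\right) \left(\frac{1}{2} \cdot \frac{1}{30} - 3\right) = \left(12 - \frac{4}{3}\right) \left(\frac{1}{60} - 3\right) = \frac{32}{3} \left(- \frac{179}{60}\right) = - \frac{1432}{45}$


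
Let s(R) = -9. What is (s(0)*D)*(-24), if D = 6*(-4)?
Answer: -5184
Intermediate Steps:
D = -24
(s(0)*D)*(-24) = -9*(-24)*(-24) = 216*(-24) = -5184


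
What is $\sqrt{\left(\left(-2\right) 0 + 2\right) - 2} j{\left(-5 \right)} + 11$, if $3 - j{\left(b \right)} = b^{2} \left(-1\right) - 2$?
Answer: $11$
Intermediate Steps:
$j{\left(b \right)} = 5 + b^{2}$ ($j{\left(b \right)} = 3 - \left(b^{2} \left(-1\right) - 2\right) = 3 - \left(- b^{2} - 2\right) = 3 - \left(-2 - b^{2}\right) = 3 + \left(2 + b^{2}\right) = 5 + b^{2}$)
$\sqrt{\left(\left(-2\right) 0 + 2\right) - 2} j{\left(-5 \right)} + 11 = \sqrt{\left(\left(-2\right) 0 + 2\right) - 2} \left(5 + \left(-5\right)^{2}\right) + 11 = \sqrt{\left(0 + 2\right) - 2} \left(5 + 25\right) + 11 = \sqrt{2 - 2} \cdot 30 + 11 = \sqrt{0} \cdot 30 + 11 = 0 \cdot 30 + 11 = 0 + 11 = 11$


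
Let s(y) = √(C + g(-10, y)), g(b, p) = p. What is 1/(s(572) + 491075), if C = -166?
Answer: 491075/241154655219 - √406/241154655219 ≈ 2.0363e-6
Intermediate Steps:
s(y) = √(-166 + y)
1/(s(572) + 491075) = 1/(√(-166 + 572) + 491075) = 1/(√406 + 491075) = 1/(491075 + √406)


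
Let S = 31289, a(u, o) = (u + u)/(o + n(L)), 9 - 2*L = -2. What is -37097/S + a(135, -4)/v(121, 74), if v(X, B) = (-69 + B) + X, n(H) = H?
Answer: 53211/219023 ≈ 0.24295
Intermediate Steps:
L = 11/2 (L = 9/2 - 1/2*(-2) = 9/2 + 1 = 11/2 ≈ 5.5000)
a(u, o) = 2*u/(11/2 + o) (a(u, o) = (u + u)/(o + 11/2) = (2*u)/(11/2 + o) = 2*u/(11/2 + o))
v(X, B) = -69 + B + X
-37097/S + a(135, -4)/v(121, 74) = -37097/31289 + (4*135/(11 + 2*(-4)))/(-69 + 74 + 121) = -37097*1/31289 + (4*135/(11 - 8))/126 = -37097/31289 + (4*135/3)*(1/126) = -37097/31289 + (4*135*(1/3))*(1/126) = -37097/31289 + 180*(1/126) = -37097/31289 + 10/7 = 53211/219023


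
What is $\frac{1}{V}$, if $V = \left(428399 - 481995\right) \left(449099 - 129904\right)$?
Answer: $- \frac{1}{17107575220} \approx -5.8454 \cdot 10^{-11}$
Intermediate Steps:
$V = -17107575220$ ($V = \left(428399 - 481995\right) 319195 = \left(-53596\right) 319195 = -17107575220$)
$\frac{1}{V} = \frac{1}{-17107575220} = - \frac{1}{17107575220}$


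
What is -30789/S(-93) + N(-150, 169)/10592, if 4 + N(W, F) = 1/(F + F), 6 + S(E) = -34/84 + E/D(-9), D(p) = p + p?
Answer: 89029963673/3580096 ≈ 24868.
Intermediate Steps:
D(p) = 2*p
S(E) = -269/42 - E/18 (S(E) = -6 + (-34/84 + E/((2*(-9)))) = -6 + (-34*1/84 + E/(-18)) = -6 + (-17/42 + E*(-1/18)) = -6 + (-17/42 - E/18) = -269/42 - E/18)
N(W, F) = -4 + 1/(2*F) (N(W, F) = -4 + 1/(F + F) = -4 + 1/(2*F))
-30789/S(-93) + N(-150, 169)/10592 = -30789/(-269/42 - 1/18*(-93)) + (-4 + (½)/169)/10592 = -30789/(-269/42 + 31/6) + (-4 + (½)*(1/169))*(1/10592) = -30789/(-26/21) + (-4 + 1/338)*(1/10592) = -30789*(-21/26) - 1351/338*1/10592 = 646569/26 - 1351/3580096 = 89029963673/3580096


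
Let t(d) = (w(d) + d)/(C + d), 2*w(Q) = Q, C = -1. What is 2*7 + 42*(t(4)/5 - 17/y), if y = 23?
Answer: -28/115 ≈ -0.24348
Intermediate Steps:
w(Q) = Q/2
t(d) = 3*d/(2*(-1 + d)) (t(d) = (d/2 + d)/(-1 + d) = (3*d/2)/(-1 + d) = 3*d/(2*(-1 + d)))
2*7 + 42*(t(4)/5 - 17/y) = 2*7 + 42*(((3/2)*4/(-1 + 4))/5 - 17/23) = 14 + 42*(((3/2)*4/3)*(⅕) - 17*1/23) = 14 + 42*(((3/2)*4*(⅓))*(⅕) - 17/23) = 14 + 42*(2*(⅕) - 17/23) = 14 + 42*(⅖ - 17/23) = 14 + 42*(-39/115) = 14 - 1638/115 = -28/115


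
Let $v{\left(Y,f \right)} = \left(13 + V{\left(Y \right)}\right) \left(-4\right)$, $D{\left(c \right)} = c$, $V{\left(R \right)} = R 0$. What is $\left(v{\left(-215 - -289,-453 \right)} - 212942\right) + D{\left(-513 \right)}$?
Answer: $-213507$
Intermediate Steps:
$V{\left(R \right)} = 0$
$v{\left(Y,f \right)} = -52$ ($v{\left(Y,f \right)} = \left(13 + 0\right) \left(-4\right) = 13 \left(-4\right) = -52$)
$\left(v{\left(-215 - -289,-453 \right)} - 212942\right) + D{\left(-513 \right)} = \left(-52 - 212942\right) - 513 = -212994 - 513 = -213507$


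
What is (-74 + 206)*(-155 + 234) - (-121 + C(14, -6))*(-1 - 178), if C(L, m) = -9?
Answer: -12842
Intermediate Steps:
(-74 + 206)*(-155 + 234) - (-121 + C(14, -6))*(-1 - 178) = (-74 + 206)*(-155 + 234) - (-121 - 9)*(-1 - 178) = 132*79 - (-130)*(-179) = 10428 - 1*23270 = 10428 - 23270 = -12842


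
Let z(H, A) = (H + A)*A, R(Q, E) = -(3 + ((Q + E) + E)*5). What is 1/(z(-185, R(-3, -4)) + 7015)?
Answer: 1/99 ≈ 0.010101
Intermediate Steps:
R(Q, E) = -3 - 10*E - 5*Q (R(Q, E) = -(3 + ((E + Q) + E)*5) = -(3 + (Q + 2*E)*5) = -(3 + (5*Q + 10*E)) = -(3 + 5*Q + 10*E) = -3 - 10*E - 5*Q)
z(H, A) = A*(A + H) (z(H, A) = (A + H)*A = A*(A + H))
1/(z(-185, R(-3, -4)) + 7015) = 1/((-3 - 10*(-4) - 5*(-3))*((-3 - 10*(-4) - 5*(-3)) - 185) + 7015) = 1/((-3 + 40 + 15)*((-3 + 40 + 15) - 185) + 7015) = 1/(52*(52 - 185) + 7015) = 1/(52*(-133) + 7015) = 1/(-6916 + 7015) = 1/99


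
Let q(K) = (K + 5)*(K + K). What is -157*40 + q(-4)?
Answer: -6288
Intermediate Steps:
q(K) = 2*K*(5 + K) (q(K) = (5 + K)*(2*K) = 2*K*(5 + K))
-157*40 + q(-4) = -157*40 + 2*(-4)*(5 - 4) = -6280 + 2*(-4)*1 = -6280 - 8 = -6288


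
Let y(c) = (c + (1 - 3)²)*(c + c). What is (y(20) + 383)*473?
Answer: 635239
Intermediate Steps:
y(c) = 2*c*(4 + c) (y(c) = (c + (-2)²)*(2*c) = (c + 4)*(2*c) = (4 + c)*(2*c) = 2*c*(4 + c))
(y(20) + 383)*473 = (2*20*(4 + 20) + 383)*473 = (2*20*24 + 383)*473 = (960 + 383)*473 = 1343*473 = 635239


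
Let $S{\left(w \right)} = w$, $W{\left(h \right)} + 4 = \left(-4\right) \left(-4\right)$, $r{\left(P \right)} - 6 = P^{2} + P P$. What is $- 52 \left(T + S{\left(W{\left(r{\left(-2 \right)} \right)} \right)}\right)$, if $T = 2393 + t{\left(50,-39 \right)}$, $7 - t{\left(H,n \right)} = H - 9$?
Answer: $-123292$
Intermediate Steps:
$r{\left(P \right)} = 6 + 2 P^{2}$ ($r{\left(P \right)} = 6 + \left(P^{2} + P P\right) = 6 + \left(P^{2} + P^{2}\right) = 6 + 2 P^{2}$)
$W{\left(h \right)} = 12$ ($W{\left(h \right)} = -4 - -16 = -4 + 16 = 12$)
$t{\left(H,n \right)} = 16 - H$ ($t{\left(H,n \right)} = 7 - \left(H - 9\right) = 7 - \left(-9 + H\right) = 16 - H$)
$T = 2359$ ($T = 2393 + \left(16 - 50\right) = 2393 - 34 = 2359$)
$- 52 \left(T + S{\left(W{\left(r{\left(-2 \right)} \right)} \right)}\right) = - 52 \left(2359 + 12\right) = \left(-52\right) 2371 = -123292$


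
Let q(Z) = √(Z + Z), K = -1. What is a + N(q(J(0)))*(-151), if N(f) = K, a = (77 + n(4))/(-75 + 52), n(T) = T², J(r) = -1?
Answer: 3380/23 ≈ 146.96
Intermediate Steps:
q(Z) = √2*√Z (q(Z) = √(2*Z) = √2*√Z)
a = -93/23 (a = (77 + 4²)/(-75 + 52) = (77 + 16)/(-23) = 93*(-1/23) = -93/23 ≈ -4.0435)
N(f) = -1
a + N(q(J(0)))*(-151) = -93/23 - 1*(-151) = -93/23 + 151 = 3380/23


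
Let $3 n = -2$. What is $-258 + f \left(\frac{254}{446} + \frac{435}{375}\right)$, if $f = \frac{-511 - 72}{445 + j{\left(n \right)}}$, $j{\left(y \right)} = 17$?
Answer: $- \frac{10153621}{39025} \approx -260.18$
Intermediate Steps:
$n = - \frac{2}{3}$ ($n = \frac{1}{3} \left(-2\right) = - \frac{2}{3} \approx -0.66667$)
$f = - \frac{53}{42}$ ($f = \frac{-511 - 72}{445 + 17} = - \frac{583}{462} = \left(-583\right) \frac{1}{462} = - \frac{53}{42} \approx -1.2619$)
$-258 + f \left(\frac{254}{446} + \frac{435}{375}\right) = -258 - \frac{53 \left(\frac{254}{446} + \frac{435}{375}\right)}{42} = -258 - \frac{53 \left(254 \cdot \frac{1}{446} + 435 \cdot \frac{1}{375}\right)}{42} = -258 - \frac{53 \left(\frac{127}{223} + \frac{29}{25}\right)}{42} = -258 - \frac{85171}{39025} = - \frac{10153621}{39025}$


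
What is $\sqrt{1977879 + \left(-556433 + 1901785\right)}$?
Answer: $\sqrt{3323231} \approx 1823.0$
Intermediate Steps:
$\sqrt{1977879 + \left(-556433 + 1901785\right)} = \sqrt{1977879 + 1345352} = \sqrt{3323231}$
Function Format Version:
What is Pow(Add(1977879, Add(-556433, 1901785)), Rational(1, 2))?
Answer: Pow(3323231, Rational(1, 2)) ≈ 1823.0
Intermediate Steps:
Pow(Add(1977879, Add(-556433, 1901785)), Rational(1, 2)) = Pow(Add(1977879, 1345352), Rational(1, 2)) = Pow(3323231, Rational(1, 2))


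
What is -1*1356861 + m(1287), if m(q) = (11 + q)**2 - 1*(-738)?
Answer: 328681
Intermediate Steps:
m(q) = 738 + (11 + q)**2 (m(q) = (11 + q)**2 + 738 = 738 + (11 + q)**2)
-1*1356861 + m(1287) = -1*1356861 + (738 + (11 + 1287)**2) = -1356861 + (738 + 1298**2) = -1356861 + (738 + 1684804) = -1356861 + 1685542 = 328681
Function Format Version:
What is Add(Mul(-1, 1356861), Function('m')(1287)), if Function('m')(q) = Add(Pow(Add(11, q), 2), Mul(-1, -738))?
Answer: 328681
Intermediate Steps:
Function('m')(q) = Add(738, Pow(Add(11, q), 2)) (Function('m')(q) = Add(Pow(Add(11, q), 2), 738) = Add(738, Pow(Add(11, q), 2)))
Add(Mul(-1, 1356861), Function('m')(1287)) = Add(Mul(-1, 1356861), Add(738, Pow(Add(11, 1287), 2))) = Add(-1356861, Add(738, Pow(1298, 2))) = Add(-1356861, Add(738, 1684804)) = Add(-1356861, 1685542) = 328681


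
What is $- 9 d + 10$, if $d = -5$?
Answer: $55$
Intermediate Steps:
$- 9 d + 10 = \left(-9\right) \left(-5\right) + 10 = 45 + 10 = 55$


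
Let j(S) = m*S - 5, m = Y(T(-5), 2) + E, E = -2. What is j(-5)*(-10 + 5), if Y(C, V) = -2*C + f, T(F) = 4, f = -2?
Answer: -275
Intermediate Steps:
Y(C, V) = -2 - 2*C (Y(C, V) = -2*C - 2 = -2 - 2*C)
m = -12 (m = (-2 - 2*4) - 2 = (-2 - 8) - 2 = -10 - 2 = -12)
j(S) = -5 - 12*S (j(S) = -12*S - 5 = -5 - 12*S)
j(-5)*(-10 + 5) = (-5 - 12*(-5))*(-10 + 5) = (-5 + 60)*(-5) = 55*(-5) = -275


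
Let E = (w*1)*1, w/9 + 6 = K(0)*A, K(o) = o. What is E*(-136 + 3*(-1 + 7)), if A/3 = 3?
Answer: 6372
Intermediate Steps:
A = 9 (A = 3*3 = 9)
w = -54 (w = -54 + 9*(0*9) = -54 + 9*0 = -54 + 0 = -54)
E = -54 (E = -54*1*1 = -54*1 = -54)
E*(-136 + 3*(-1 + 7)) = -54*(-136 + 3*(-1 + 7)) = -54*(-136 + 3*6) = -54*(-136 + 18) = -54*(-118) = 6372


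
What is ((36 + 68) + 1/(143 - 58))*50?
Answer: 88410/17 ≈ 5200.6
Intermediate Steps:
((36 + 68) + 1/(143 - 58))*50 = (104 + 1/85)*50 = (8841/85)*50 = 88410/17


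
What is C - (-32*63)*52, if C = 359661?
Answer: 464493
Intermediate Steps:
C - (-32*63)*52 = 359661 - (-32*63)*52 = 359661 - (-2016)*52 = 359661 - 1*(-104832) = 359661 + 104832 = 464493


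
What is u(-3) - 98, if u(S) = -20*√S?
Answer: -98 - 20*I*√3 ≈ -98.0 - 34.641*I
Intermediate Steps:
u(-3) - 98 = -20*I*√3 - 98 = -98 - 20*I*√3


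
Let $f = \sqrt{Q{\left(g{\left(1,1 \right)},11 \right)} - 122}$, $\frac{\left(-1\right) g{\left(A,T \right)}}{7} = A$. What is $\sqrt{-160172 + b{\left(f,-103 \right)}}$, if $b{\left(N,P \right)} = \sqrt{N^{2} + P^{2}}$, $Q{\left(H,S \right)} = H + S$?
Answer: $\sqrt{-160172 + \sqrt{10491}} \approx 400.09 i$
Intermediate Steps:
$g{\left(A,T \right)} = - 7 A$
$f = i \sqrt{118}$ ($f = \sqrt{\left(\left(-7\right) 1 + 11\right) - 122} = \sqrt{\left(-7 + 11\right) - 122} = \sqrt{4 - 122} = \sqrt{-118} = i \sqrt{118} \approx 10.863 i$)
$\sqrt{-160172 + b{\left(f,-103 \right)}} = \sqrt{-160172 + \sqrt{\left(i \sqrt{118}\right)^{2} + \left(-103\right)^{2}}} = \sqrt{-160172 + \sqrt{-118 + 10609}} = \sqrt{-160172 + \sqrt{10491}}$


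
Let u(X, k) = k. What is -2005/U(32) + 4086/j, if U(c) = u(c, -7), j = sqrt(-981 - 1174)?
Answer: 2005/7 - 4086*I*sqrt(2155)/2155 ≈ 286.43 - 88.019*I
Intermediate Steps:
j = I*sqrt(2155) (j = sqrt(-2155) = I*sqrt(2155) ≈ 46.422*I)
U(c) = -7
-2005/U(32) + 4086/j = -2005/(-7) + 4086/((I*sqrt(2155))) = -2005*(-1/7) + 4086*(-I*sqrt(2155)/2155) = 2005/7 - 4086*I*sqrt(2155)/2155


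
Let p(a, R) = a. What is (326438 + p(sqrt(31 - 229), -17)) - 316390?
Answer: 10048 + 3*I*sqrt(22) ≈ 10048.0 + 14.071*I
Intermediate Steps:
(326438 + p(sqrt(31 - 229), -17)) - 316390 = (326438 + sqrt(31 - 229)) - 316390 = (326438 + sqrt(-198)) - 316390 = (326438 + 3*I*sqrt(22)) - 316390 = 10048 + 3*I*sqrt(22)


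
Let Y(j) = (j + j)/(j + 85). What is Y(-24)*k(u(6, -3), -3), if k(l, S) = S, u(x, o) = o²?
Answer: 144/61 ≈ 2.3607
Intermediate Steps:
Y(j) = 2*j/(85 + j) (Y(j) = (2*j)/(85 + j) = 2*j/(85 + j))
Y(-24)*k(u(6, -3), -3) = (2*(-24)/(85 - 24))*(-3) = (2*(-24)/61)*(-3) = (2*(-24)*(1/61))*(-3) = -48/61*(-3) = 144/61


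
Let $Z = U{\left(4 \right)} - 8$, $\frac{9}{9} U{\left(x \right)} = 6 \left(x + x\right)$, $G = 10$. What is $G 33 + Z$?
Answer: $370$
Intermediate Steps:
$U{\left(x \right)} = 12 x$ ($U{\left(x \right)} = 6 \left(x + x\right) = 6 \cdot 2 x = 12 x$)
$Z = 40$ ($Z = 12 \cdot 4 - 8 = 48 - 8 = 40$)
$G 33 + Z = 10 \cdot 33 + 40 = 330 + 40 = 370$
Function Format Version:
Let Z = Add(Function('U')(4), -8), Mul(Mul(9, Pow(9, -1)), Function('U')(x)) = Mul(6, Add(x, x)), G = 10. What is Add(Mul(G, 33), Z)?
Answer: 370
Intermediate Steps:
Function('U')(x) = Mul(12, x) (Function('U')(x) = Mul(6, Add(x, x)) = Mul(6, Mul(2, x)) = Mul(12, x))
Z = 40 (Z = Add(Mul(12, 4), -8) = Add(48, -8) = 40)
Add(Mul(G, 33), Z) = Add(Mul(10, 33), 40) = Add(330, 40) = 370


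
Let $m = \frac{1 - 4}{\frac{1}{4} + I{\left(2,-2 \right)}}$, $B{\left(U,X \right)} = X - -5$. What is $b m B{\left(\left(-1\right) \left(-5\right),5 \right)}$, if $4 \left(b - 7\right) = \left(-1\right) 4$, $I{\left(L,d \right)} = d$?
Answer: $\frac{720}{7} \approx 102.86$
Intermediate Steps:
$B{\left(U,X \right)} = 5 + X$ ($B{\left(U,X \right)} = X + 5 = 5 + X$)
$b = 6$ ($b = 7 + \frac{\left(-1\right) 4}{4} = 7 + \frac{1}{4} \left(-4\right) = 7 - 1 = 6$)
$m = \frac{12}{7}$ ($m = \frac{1 - 4}{\frac{1}{4} - 2} = - \frac{3}{\frac{1}{4} - 2} = - \frac{3}{- \frac{7}{4}} = \left(-3\right) \left(- \frac{4}{7}\right) = \frac{12}{7} \approx 1.7143$)
$b m B{\left(\left(-1\right) \left(-5\right),5 \right)} = 6 \cdot \frac{12}{7} \left(5 + 5\right) = \frac{72}{7} \cdot 10 = \frac{720}{7}$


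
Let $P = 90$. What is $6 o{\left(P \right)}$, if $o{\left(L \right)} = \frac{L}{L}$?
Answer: $6$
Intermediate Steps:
$o{\left(L \right)} = 1$
$6 o{\left(P \right)} = 6 \cdot 1 = 6$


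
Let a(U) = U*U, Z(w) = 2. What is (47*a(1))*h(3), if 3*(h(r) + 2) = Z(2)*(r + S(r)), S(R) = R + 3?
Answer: 188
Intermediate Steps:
S(R) = 3 + R
a(U) = U**2
h(r) = 4*r/3 (h(r) = -2 + (2*(r + (3 + r)))/3 = -2 + (2*(3 + 2*r))/3 = -2 + (6 + 4*r)/3 = -2 + (2 + 4*r/3) = 4*r/3)
(47*a(1))*h(3) = (47*1**2)*((4/3)*3) = (47*1)*4 = 47*4 = 188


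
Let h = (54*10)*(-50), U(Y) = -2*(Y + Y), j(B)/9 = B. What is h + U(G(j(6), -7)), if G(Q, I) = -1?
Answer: -26996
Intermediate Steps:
j(B) = 9*B
U(Y) = -4*Y
h = -27000 (h = 540*(-50) = -27000)
h + U(G(j(6), -7)) = -27000 - 4*(-1) = -27000 + 4 = -26996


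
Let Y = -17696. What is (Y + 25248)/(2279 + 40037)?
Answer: 1888/10579 ≈ 0.17847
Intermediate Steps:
(Y + 25248)/(2279 + 40037) = (-17696 + 25248)/(2279 + 40037) = 7552/42316 = 7552*(1/42316) = 1888/10579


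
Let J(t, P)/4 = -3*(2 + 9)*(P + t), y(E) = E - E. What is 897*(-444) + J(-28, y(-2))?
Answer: -394572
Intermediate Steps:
y(E) = 0
J(t, P) = -132*P - 132*t (J(t, P) = 4*(-3*(2 + 9)*(P + t)) = 4*(-33*(P + t)) = 4*(-3*(11*P + 11*t)) = 4*(-33*P - 33*t) = -132*P - 132*t)
897*(-444) + J(-28, y(-2)) = 897*(-444) + (-132*0 - 132*(-28)) = -398268 + (0 + 3696) = -398268 + 3696 = -394572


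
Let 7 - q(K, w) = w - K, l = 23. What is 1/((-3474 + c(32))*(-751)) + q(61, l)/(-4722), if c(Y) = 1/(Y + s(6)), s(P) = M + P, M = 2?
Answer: -1565310175/164259820966 ≈ -0.0095295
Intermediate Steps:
s(P) = 2 + P
c(Y) = 1/(8 + Y) (c(Y) = 1/(Y + (2 + 6)) = 1/(Y + 8) = 1/(8 + Y))
q(K, w) = 7 + K - w (q(K, w) = 7 - (w - K) = 7 + (K - w) = 7 + K - w)
1/((-3474 + c(32))*(-751)) + q(61, l)/(-4722) = 1/(-3474 + 1/(8 + 32)*(-751)) + (7 + 61 - 1*23)/(-4722) = -1/751/(-3474 + 1/40) + (7 + 61 - 23)*(-1/4722) = -1/751/(-3474 + 1/40) + 45*(-1/4722) = -1/751/(-138959/40) - 15/1574 = -40/138959*(-1/751) - 15/1574 = 40/104358209 - 15/1574 = -1565310175/164259820966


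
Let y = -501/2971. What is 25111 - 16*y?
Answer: 74612797/2971 ≈ 25114.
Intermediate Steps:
y = -501/2971 (y = -501*1/2971 = -501/2971 ≈ -0.16863)
25111 - 16*y = 25111 - 16*(-501)/2971 = 25111 - 1*(-8016/2971) = 25111 + 8016/2971 = 74612797/2971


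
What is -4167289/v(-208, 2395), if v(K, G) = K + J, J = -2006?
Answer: 4167289/2214 ≈ 1882.2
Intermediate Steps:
v(K, G) = -2006 + K (v(K, G) = K - 2006 = -2006 + K)
-4167289/v(-208, 2395) = -4167289/(-2006 - 208) = -4167289/(-2214) = -4167289*(-1/2214) = 4167289/2214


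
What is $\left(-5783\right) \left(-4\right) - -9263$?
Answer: $32395$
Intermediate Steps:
$\left(-5783\right) \left(-4\right) - -9263 = 23132 + 9263 = 32395$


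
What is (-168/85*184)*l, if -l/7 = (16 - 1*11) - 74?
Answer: -14930496/85 ≈ -1.7565e+5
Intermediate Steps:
l = 483 (l = -7*((16 - 1*11) - 74) = -7*((16 - 11) - 74) = -7*(5 - 74) = -7*(-69) = 483)
(-168/85*184)*l = (-168/85*184)*483 = (-168*1/85*184)*483 = -168/85*184*483 = -30912/85*483 = -14930496/85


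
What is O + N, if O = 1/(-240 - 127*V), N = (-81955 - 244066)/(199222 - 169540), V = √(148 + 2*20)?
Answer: -242447974003/22073405166 - 127*√47/1487326 ≈ -10.984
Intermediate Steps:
V = 2*√47 (V = √(148 + 40) = √188 = 2*√47 ≈ 13.711)
N = -326021/29682 ≈ -10.984
O = 1/(-240 - 254*√47) ≈ -0.00050471
O + N = (60/743663 - 127*√47/1487326) - 326021/29682 = -242447974003/22073405166 - 127*√47/1487326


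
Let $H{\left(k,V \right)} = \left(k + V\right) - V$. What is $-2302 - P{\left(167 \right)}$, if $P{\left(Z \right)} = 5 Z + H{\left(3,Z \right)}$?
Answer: $-3140$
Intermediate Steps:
$H{\left(k,V \right)} = k$ ($H{\left(k,V \right)} = \left(V + k\right) - V = k$)
$P{\left(Z \right)} = 3 + 5 Z$ ($P{\left(Z \right)} = 5 Z + 3 = 3 + 5 Z$)
$-2302 - P{\left(167 \right)} = -2302 - \left(3 + 5 \cdot 167\right) = -2302 - \left(3 + 835\right) = -2302 - 838 = -3140$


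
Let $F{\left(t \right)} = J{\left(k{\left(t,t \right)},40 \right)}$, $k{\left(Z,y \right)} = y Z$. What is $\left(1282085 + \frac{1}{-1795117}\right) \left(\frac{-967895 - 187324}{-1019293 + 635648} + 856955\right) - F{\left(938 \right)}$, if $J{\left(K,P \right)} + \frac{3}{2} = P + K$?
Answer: $\frac{1513311429926164213202547}{1377375322930} \approx 1.0987 \cdot 10^{12}$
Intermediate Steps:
$k{\left(Z,y \right)} = Z y$
$J{\left(K,P \right)} = - \frac{3}{2} + K + P$ ($J{\left(K,P \right)} = - \frac{3}{2} + \left(P + K\right) = - \frac{3}{2} + \left(K + P\right) = - \frac{3}{2} + K + P$)
$F{\left(t \right)} = \frac{77}{2} + t^{2}$ ($F{\left(t \right)} = - \frac{3}{2} + t t + 40 = - \frac{3}{2} + t^{2} + 40 = \frac{77}{2} + t^{2}$)
$\left(1282085 + \frac{1}{-1795117}\right) \left(\frac{-967895 - 187324}{-1019293 + 635648} + 856955\right) - F{\left(938 \right)} = \left(1282085 + \frac{1}{-1795117}\right) \left(\frac{-967895 - 187324}{-1019293 + 635648} + 856955\right) - \left(\frac{77}{2} + 938^{2}\right) = \left(1282085 - \frac{1}{1795117}\right) \left(\frac{-967895 + \left(-209352 + 22028\right)}{-383645} + 856955\right) - \left(\frac{77}{2} + 879844\right) = \frac{2301492578944 \left(\left(-967895 - 187324\right) \left(- \frac{1}{383645}\right) + 856955\right)}{1795117} - \frac{1759765}{2} = \frac{2301492578944 \left(\left(-1155219\right) \left(- \frac{1}{383645}\right) + 856955\right)}{1795117} - \frac{1759765}{2} = \frac{2301492578944 \left(\frac{1155219}{383645} + 856955\right)}{1795117} - \frac{1759765}{2} = \frac{2301492578944}{1795117} \cdot \frac{328767656194}{383645} - \frac{1759765}{2} = \frac{756656320927303395579136}{688687661465} - \frac{1759765}{2} = \frac{1513311429926164213202547}{1377375322930}$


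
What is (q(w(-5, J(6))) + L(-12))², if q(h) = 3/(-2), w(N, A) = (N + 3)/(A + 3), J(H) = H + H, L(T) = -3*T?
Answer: 4761/4 ≈ 1190.3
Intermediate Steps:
J(H) = 2*H
w(N, A) = (3 + N)/(3 + A)
q(h) = -3/2 (q(h) = 3*(-½) = -3/2)
(q(w(-5, J(6))) + L(-12))² = (-3/2 - 3*(-12))² = (-3/2 + 36)² = (69/2)² = 4761/4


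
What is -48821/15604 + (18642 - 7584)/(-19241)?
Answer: -1111913893/300236564 ≈ -3.7035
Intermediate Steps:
-48821/15604 + (18642 - 7584)/(-19241) = -48821*1/15604 + 11058*(-1/19241) = -48821/15604 - 11058/19241 = -1111913893/300236564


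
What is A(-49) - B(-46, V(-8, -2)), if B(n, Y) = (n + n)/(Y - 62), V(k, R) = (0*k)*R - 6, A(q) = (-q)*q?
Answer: -40840/17 ≈ -2402.4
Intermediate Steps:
A(q) = -q²
V(k, R) = -6 (V(k, R) = 0*R - 6 = 0 - 6 = -6)
B(n, Y) = 2*n/(-62 + Y) (B(n, Y) = (2*n)/(-62 + Y) = 2*n/(-62 + Y))
A(-49) - B(-46, V(-8, -2)) = -1*(-49)² - 2*(-46)/(-62 - 6) = -1*2401 - 2*(-46)/(-68) = -2401 - 2*(-46)*(-1)/68 = -2401 - 1*23/17 = -2401 - 23/17 = -40840/17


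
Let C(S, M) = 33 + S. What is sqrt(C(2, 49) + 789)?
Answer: 2*sqrt(206) ≈ 28.705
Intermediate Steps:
sqrt(C(2, 49) + 789) = sqrt((33 + 2) + 789) = sqrt(35 + 789) = sqrt(824) = 2*sqrt(206)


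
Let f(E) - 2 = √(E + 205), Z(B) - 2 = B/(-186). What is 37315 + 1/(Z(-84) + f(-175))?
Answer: 60860052/1631 + 961*√30/9786 ≈ 37315.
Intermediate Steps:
Z(B) = 2 - B/186 (Z(B) = 2 + B/(-186) = 2 + B*(-1/186) = 2 - B/186)
f(E) = 2 + √(205 + E) (f(E) = 2 + √(E + 205) = 2 + √(205 + E))
37315 + 1/(Z(-84) + f(-175)) = 37315 + 1/((2 - 1/186*(-84)) + (2 + √(205 - 175))) = 37315 + 1/((2 + 14/31) + (2 + √30)) = 37315 + 1/(76/31 + (2 + √30)) = 37315 + 1/(138/31 + √30)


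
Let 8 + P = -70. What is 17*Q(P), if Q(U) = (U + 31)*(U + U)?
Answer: 124644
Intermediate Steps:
P = -78 (P = -8 - 70 = -78)
Q(U) = 2*U*(31 + U) (Q(U) = (31 + U)*(2*U) = 2*U*(31 + U))
17*Q(P) = 17*(2*(-78)*(31 - 78)) = 17*(2*(-78)*(-47)) = 17*7332 = 124644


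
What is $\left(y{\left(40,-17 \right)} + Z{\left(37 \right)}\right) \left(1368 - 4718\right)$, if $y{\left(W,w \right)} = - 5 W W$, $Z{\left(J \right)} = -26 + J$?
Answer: $26763150$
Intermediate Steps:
$y{\left(W,w \right)} = - 5 W^{2}$
$\left(y{\left(40,-17 \right)} + Z{\left(37 \right)}\right) \left(1368 - 4718\right) = \left(- 5 \cdot 40^{2} + \left(-26 + 37\right)\right) \left(1368 - 4718\right) = \left(\left(-5\right) 1600 + 11\right) \left(-3350\right) = \left(-8000 + 11\right) \left(-3350\right) = \left(-7989\right) \left(-3350\right) = 26763150$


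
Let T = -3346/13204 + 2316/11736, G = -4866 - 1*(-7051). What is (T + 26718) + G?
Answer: 46654814165/1614189 ≈ 28903.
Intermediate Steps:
G = 2185 (G = -4866 + 7051 = 2185)
T = -90502/1614189 (T = -3346*1/13204 + 2316*(1/11736) = -1673/6602 + 193/978 = -90502/1614189 ≈ -0.056067)
(T + 26718) + G = (-90502/1614189 + 26718) + 2185 = 43127811200/1614189 + 2185 = 46654814165/1614189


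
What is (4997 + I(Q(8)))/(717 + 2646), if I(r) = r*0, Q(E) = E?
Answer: 263/177 ≈ 1.4859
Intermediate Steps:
I(r) = 0
(4997 + I(Q(8)))/(717 + 2646) = (4997 + 0)/(717 + 2646) = 4997/3363 = 4997*(1/3363) = 263/177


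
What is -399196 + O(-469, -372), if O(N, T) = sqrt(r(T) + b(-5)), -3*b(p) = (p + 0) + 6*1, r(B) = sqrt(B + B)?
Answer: -399196 + sqrt(-3 + 18*I*sqrt(186))/3 ≈ -3.9919e+5 + 3.7156*I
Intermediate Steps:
r(B) = sqrt(2)*sqrt(B) (r(B) = sqrt(2*B) = sqrt(2)*sqrt(B))
b(p) = -2 - p/3 (b(p) = -((p + 0) + 6*1)/3 = -(p + 6)/3 = -(6 + p)/3 = -2 - p/3)
O(N, T) = sqrt(-1/3 + sqrt(2)*sqrt(T)) (O(N, T) = sqrt(sqrt(2)*sqrt(T) + (-2 - 1/3*(-5))) = sqrt(sqrt(2)*sqrt(T) + (-2 + 5/3)) = sqrt(sqrt(2)*sqrt(T) - 1/3) = sqrt(-1/3 + sqrt(2)*sqrt(T)))
-399196 + O(-469, -372) = -399196 + sqrt(-3 + 9*sqrt(2)*sqrt(-372))/3 = -399196 + sqrt(-3 + 9*sqrt(2)*(2*I*sqrt(93)))/3 = -399196 + sqrt(-3 + 18*I*sqrt(186))/3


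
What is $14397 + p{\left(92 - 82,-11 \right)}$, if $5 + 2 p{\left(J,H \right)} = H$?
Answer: $14389$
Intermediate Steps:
$p{\left(J,H \right)} = - \frac{5}{2} + \frac{H}{2}$
$14397 + p{\left(92 - 82,-11 \right)} = 14397 + \left(- \frac{5}{2} + \frac{1}{2} \left(-11\right)\right) = 14397 - 8 = 14389$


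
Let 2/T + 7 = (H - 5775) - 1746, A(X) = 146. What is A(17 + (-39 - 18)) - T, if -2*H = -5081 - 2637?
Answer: 535676/3669 ≈ 146.00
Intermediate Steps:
H = 3859 (H = -(-5081 - 2637)/2 = -½*(-7718) = 3859)
T = -2/3669 (T = 2/(-7 + ((3859 - 5775) - 1746)) = 2/(-7 + (-1916 - 1746)) = 2/(-7 - 3662) = 2/(-3669) = 2*(-1/3669) = -2/3669 ≈ -0.00054511)
A(17 + (-39 - 18)) - T = 146 - 1*(-2/3669) = 146 + 2/3669 = 535676/3669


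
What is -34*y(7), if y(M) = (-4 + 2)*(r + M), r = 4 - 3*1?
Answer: 544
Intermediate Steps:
r = 1 (r = 4 - 3 = 1)
y(M) = -2 - 2*M (y(M) = (-4 + 2)*(1 + M) = -2*(1 + M) = -2 - 2*M)
-34*y(7) = -34*(-2 - 2*7) = -34*(-2 - 14) = -34*(-16) = 544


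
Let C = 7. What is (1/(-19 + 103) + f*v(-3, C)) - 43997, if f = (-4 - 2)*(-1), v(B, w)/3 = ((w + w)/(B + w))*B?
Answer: -3711623/84 ≈ -44186.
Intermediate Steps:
v(B, w) = 6*B*w/(B + w) (v(B, w) = 3*(((w + w)/(B + w))*B) = 3*(((2*w)/(B + w))*B) = 3*((2*w/(B + w))*B) = 3*(2*B*w/(B + w)) = 6*B*w/(B + w))
f = 6 (f = -6*(-1) = 6)
(1/(-19 + 103) + f*v(-3, C)) - 43997 = (1/(-19 + 103) + 6*(6*(-3)*7/(-3 + 7))) - 43997 = (1/84 + 6*(6*(-3)*7/4)) - 43997 = (1/84 + 6*(6*(-3)*7*(1/4))) - 43997 = (1/84 + 6*(-63/2)) - 43997 = (1/84 - 189) - 43997 = -15875/84 - 43997 = -3711623/84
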